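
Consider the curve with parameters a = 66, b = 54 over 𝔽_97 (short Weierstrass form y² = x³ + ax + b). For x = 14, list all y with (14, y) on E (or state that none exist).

6, 91

x³ + 66x + 54 = 3722 ≡ 36 (mod 97).
Square roots of 36 mod 97: 6 and 91 (since 6² = 36 ≡ 36).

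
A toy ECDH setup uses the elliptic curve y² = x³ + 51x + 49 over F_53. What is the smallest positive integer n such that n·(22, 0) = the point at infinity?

2

2P: (22, 0) + (22, 0): same x and y₁ ≡ -y₂, so the sum is the point at infinity.
2P = the point at infinity, so the order is 2.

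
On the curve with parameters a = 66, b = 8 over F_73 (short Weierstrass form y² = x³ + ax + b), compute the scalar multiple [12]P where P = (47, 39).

(53, 18)

Double-and-add on 12 = (1100)₂. Start with P = (47, 39) for the leading 1-bit.
double: tangent at (47, 39): λ = (3·47² + 66)/(2·39) ≡ 50/5. 5⁻¹ ≡ 44 (mod 73), so λ ≡ 50·44 ≡ 10.
  x = λ² - 47 - 47 = 100 - 94 ≡ 6; y = λ·(47 - 6) - 39 ≡ 6. → (6, 6)
add P: (6, 6) + (47, 39). λ = (39 - 6)/(47 - 6) ≡ 33/41 mod 73. 41⁻¹ ≡ 57 (mod 73) since 41·57 = 2337 ≡ 1, so λ ≡ 56.
  x = λ² - 6 - 47 = 3136 - 53 ≡ 17; y = λ·(6 - 17) - 6 ≡ 35. → (17, 35)
double: tangent at (17, 35): λ = (3·17² + 66)/(2·35) ≡ 57/70. 70⁻¹ ≡ 24 (mod 73), so λ ≡ 57·24 ≡ 54.
  x = λ² - 17 - 17 = 2916 - 34 ≡ 35; y = λ·(17 - 35) - 35 ≡ 15. → (35, 15)
double: tangent at (35, 15): λ = (3·35² + 66)/(2·15) ≡ 18/30. 30⁻¹ ≡ 56 (mod 73) since 30·56 = 1680 ≡ 1, so λ ≡ 18·56 ≡ 59.
  x = λ² - 35 - 35 = 3481 - 70 ≡ 53; y = λ·(35 - 53) - 15 ≡ 18. → (53, 18)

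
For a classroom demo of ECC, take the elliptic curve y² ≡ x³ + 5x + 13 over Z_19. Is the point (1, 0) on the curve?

yes

y² = 0² ≡ 0; x³ + 5x + 13 = 19 ≡ 0 (mod 19). 0 = 0.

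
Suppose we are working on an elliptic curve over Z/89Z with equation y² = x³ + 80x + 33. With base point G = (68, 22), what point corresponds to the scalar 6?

Double-and-add on 6 = (110)₂. Start with G = (68, 22) for the leading 1-bit.
double: tangent at (68, 22): λ = (3·68² + 80)/(2·22) ≡ 68/44. 44⁻¹ ≡ 87 (mod 89) since 44·87 = 3828 ≡ 1, so λ ≡ 68·87 ≡ 42.
  x = λ² - 68 - 68 = 1764 - 136 ≡ 26; y = λ·(68 - 26) - 22 ≡ 51. → (26, 51)
add G: (26, 51) + (68, 22). λ = (22 - 51)/(68 - 26) ≡ 60/42 mod 89. 42⁻¹ ≡ 53 (mod 89), so λ ≡ 65.
  x = λ² - 26 - 68 = 4225 - 94 ≡ 37; y = λ·(26 - 37) - 51 ≡ 35. → (37, 35)
double: tangent at (37, 35): λ = (3·37² + 80)/(2·35) ≡ 4/70. 70⁻¹ ≡ 14 (mod 89), so λ ≡ 4·14 ≡ 56.
  x = λ² - 37 - 37 = 3136 - 74 ≡ 36; y = λ·(37 - 36) - 35 ≡ 21. → (36, 21)

(36, 21)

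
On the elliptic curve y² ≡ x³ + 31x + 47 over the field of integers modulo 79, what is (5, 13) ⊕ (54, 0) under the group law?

(28, 6)

(5, 13) + (54, 0). λ = (0 - 13)/(54 - 5) ≡ 66/49 mod 79. 49⁻¹ ≡ 50 (mod 79), so λ ≡ 61.
  x = λ² - 5 - 54 = 3721 - 59 ≡ 28; y = λ·(5 - 28) - 13 ≡ 6. → (28, 6)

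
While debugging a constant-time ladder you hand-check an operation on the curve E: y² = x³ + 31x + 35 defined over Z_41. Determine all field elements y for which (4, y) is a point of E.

x³ + 31x + 35 = 223 ≡ 18 (mod 41).
Square roots of 18 mod 41: 10 and 31 (since 10² = 100 ≡ 18).

10, 31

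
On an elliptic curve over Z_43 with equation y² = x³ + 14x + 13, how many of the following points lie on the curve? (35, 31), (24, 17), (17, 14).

(35, 31): 31² ≡ 15, rhs ≡ 34 → off.
(24, 17): 17² ≡ 31, rhs ≡ 26 → off.
(17, 14): 14² ≡ 24, rhs ≡ 4 → off.

0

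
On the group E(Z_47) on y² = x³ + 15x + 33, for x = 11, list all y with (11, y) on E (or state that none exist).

x³ + 15x + 33 = 1529 ≡ 25 (mod 47).
Square roots of 25 mod 47: 5 and 42 (since 5² = 25 ≡ 25).

5, 42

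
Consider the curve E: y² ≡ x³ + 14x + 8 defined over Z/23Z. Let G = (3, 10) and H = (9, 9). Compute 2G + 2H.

First 2G:
Repeated addition: build up to 2G.
2G: tangent at (3, 10): λ = (3·3² + 14)/(2·10) ≡ 18/20. 20⁻¹ ≡ 15 (mod 23) since 20·15 = 300 ≡ 1, so λ ≡ 18·15 ≡ 17.
  x = λ² - 3 - 3 = 289 - 6 ≡ 7; y = λ·(3 - 7) - 10 ≡ 14. → (7, 14)
2G = (7, 14).
Next 2H:
Repeated addition: build up to 2H.
2H: tangent at (9, 9): λ = (3·9² + 14)/(2·9) ≡ 4/18. 18⁻¹ ≡ 9 (mod 23) since 18·9 = 162 ≡ 1, so λ ≡ 4·9 ≡ 13.
  x = λ² - 9 - 9 = 169 - 18 ≡ 13; y = λ·(9 - 13) - 9 ≡ 8. → (13, 8)
2H = (13, 8).
Finally 2G + 2H:
(7, 14) + (13, 8). λ = (8 - 14)/(13 - 7) ≡ 17/6 mod 23. 6⁻¹ ≡ 4 (mod 23), so λ ≡ 22.
  x = λ² - 7 - 13 = 484 - 20 ≡ 4; y = λ·(7 - 4) - 14 ≡ 6. → (4, 6)

(4, 6)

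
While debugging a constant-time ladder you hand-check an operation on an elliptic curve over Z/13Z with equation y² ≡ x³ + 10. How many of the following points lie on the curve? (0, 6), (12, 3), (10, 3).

(0, 6): 6² ≡ 10, rhs ≡ 10 → on.
(12, 3): 3² ≡ 9, rhs ≡ 9 → on.
(10, 3): 3² ≡ 9, rhs ≡ 9 → on.

3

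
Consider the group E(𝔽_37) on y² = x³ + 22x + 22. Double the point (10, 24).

tangent at (10, 24): λ = (3·10² + 22)/(2·24) ≡ 26/11. 11⁻¹ ≡ 27 (mod 37) since 11·27 = 297 ≡ 1, so λ ≡ 26·27 ≡ 36.
  x = λ² - 10 - 10 = 1296 - 20 ≡ 18; y = λ·(10 - 18) - 24 ≡ 21. → (18, 21)

(18, 21)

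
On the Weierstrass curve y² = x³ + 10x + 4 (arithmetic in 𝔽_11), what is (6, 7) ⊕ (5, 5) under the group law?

(4, 8)

(6, 7) + (5, 5). λ = (5 - 7)/(5 - 6) ≡ 9/10 mod 11. 10⁻¹ ≡ 10 (mod 11) since 10·10 = 100 ≡ 1, so λ ≡ 2.
  x = λ² - 6 - 5 = 4 - 11 ≡ 4; y = λ·(6 - 4) - 7 ≡ 8. → (4, 8)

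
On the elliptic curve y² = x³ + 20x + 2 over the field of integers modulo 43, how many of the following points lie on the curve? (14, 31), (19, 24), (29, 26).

2

(14, 31): 31² ≡ 15, rhs ≡ 16 → off.
(19, 24): 24² ≡ 17, rhs ≡ 17 → on.
(29, 26): 26² ≡ 31, rhs ≡ 31 → on.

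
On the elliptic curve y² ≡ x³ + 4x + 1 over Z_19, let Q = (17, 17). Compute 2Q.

(1, 14)

tangent at (17, 17): λ = (3·17² + 4)/(2·17) ≡ 16/15. 15⁻¹ ≡ 14 (mod 19) since 15·14 = 210 ≡ 1, so λ ≡ 16·14 ≡ 15.
  x = λ² - 17 - 17 = 225 - 34 ≡ 1; y = λ·(17 - 1) - 17 ≡ 14. → (1, 14)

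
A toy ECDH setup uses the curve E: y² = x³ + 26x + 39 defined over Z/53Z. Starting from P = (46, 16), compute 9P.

Double-and-add on 9 = (1001)₂. Start with P = (46, 16) for the leading 1-bit.
double: tangent at (46, 16): λ = (3·46² + 26)/(2·16) ≡ 14/32. 32⁻¹ ≡ 5 (mod 53), so λ ≡ 14·5 ≡ 17.
  x = λ² - 46 - 46 = 289 - 92 ≡ 38; y = λ·(46 - 38) - 16 ≡ 14. → (38, 14)
double: tangent at (38, 14): λ = (3·38² + 26)/(2·14) ≡ 12/28. 28⁻¹ ≡ 36 (mod 53), so λ ≡ 12·36 ≡ 8.
  x = λ² - 38 - 38 = 64 - 76 ≡ 41; y = λ·(38 - 41) - 14 ≡ 15. → (41, 15)
double: tangent at (41, 15): λ = (3·41² + 26)/(2·15) ≡ 34/30. 30⁻¹ ≡ 23 (mod 53), so λ ≡ 34·23 ≡ 40.
  x = λ² - 41 - 41 = 1600 - 82 ≡ 34; y = λ·(41 - 34) - 15 ≡ 0. → (34, 0)
add P: (34, 0) + (46, 16). λ = (16 - 0)/(46 - 34) ≡ 16/12 mod 53. 12⁻¹ ≡ 31 (mod 53) since 12·31 = 372 ≡ 1, so λ ≡ 19.
  x = λ² - 34 - 46 = 361 - 80 ≡ 16; y = λ·(34 - 16) - 0 ≡ 24. → (16, 24)

(16, 24)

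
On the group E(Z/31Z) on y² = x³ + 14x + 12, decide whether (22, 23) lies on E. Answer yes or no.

no

y² = 23² ≡ 2; x³ + 14x + 12 = 10968 ≡ 25 (mod 31). 2 ≠ 25.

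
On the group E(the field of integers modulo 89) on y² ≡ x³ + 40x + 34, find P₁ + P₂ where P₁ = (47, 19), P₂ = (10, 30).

(12, 62)

(47, 19) + (10, 30). λ = (30 - 19)/(10 - 47) ≡ 11/52 mod 89. 52⁻¹ ≡ 12 (mod 89), so λ ≡ 43.
  x = λ² - 47 - 10 = 1849 - 57 ≡ 12; y = λ·(47 - 12) - 19 ≡ 62. → (12, 62)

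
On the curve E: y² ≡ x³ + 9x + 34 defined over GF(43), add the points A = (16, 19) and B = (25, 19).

(2, 24)

(16, 19) + (25, 19). λ = (19 - 19)/(25 - 16) ≡ 0/9 mod 43. 9⁻¹ ≡ 24 (mod 43), so λ ≡ 0.
  x = λ² - 16 - 25 = 0 - 41 ≡ 2; y = λ·(16 - 2) - 19 ≡ 24. → (2, 24)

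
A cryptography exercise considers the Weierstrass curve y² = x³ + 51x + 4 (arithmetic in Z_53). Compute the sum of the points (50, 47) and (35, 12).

(50, 47) + (35, 12). λ = (12 - 47)/(35 - 50) ≡ 18/38 mod 53. 38⁻¹ ≡ 7 (mod 53), so λ ≡ 20.
  x = λ² - 50 - 35 = 400 - 85 ≡ 50; y = λ·(50 - 50) - 47 ≡ 6. → (50, 6)

(50, 6)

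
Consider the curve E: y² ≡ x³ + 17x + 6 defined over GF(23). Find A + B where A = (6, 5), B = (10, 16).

(6, 5) + (10, 16). λ = (16 - 5)/(10 - 6) ≡ 11/4 mod 23. 4⁻¹ ≡ 6 (mod 23), so λ ≡ 20.
  x = λ² - 6 - 10 = 400 - 16 ≡ 16; y = λ·(6 - 16) - 5 ≡ 2. → (16, 2)

(16, 2)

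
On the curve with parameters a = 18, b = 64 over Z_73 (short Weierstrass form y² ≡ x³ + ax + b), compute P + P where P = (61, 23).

(26, 2)

tangent at (61, 23): λ = (3·61² + 18)/(2·23) ≡ 12/46. 46⁻¹ ≡ 27 (mod 73), so λ ≡ 12·27 ≡ 32.
  x = λ² - 61 - 61 = 1024 - 122 ≡ 26; y = λ·(61 - 26) - 23 ≡ 2. → (26, 2)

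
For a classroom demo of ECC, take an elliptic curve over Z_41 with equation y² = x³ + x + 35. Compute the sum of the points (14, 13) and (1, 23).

(14, 13) + (1, 23). λ = (23 - 13)/(1 - 14) ≡ 10/28 mod 41. 28⁻¹ ≡ 22 (mod 41) since 28·22 = 616 ≡ 1, so λ ≡ 15.
  x = λ² - 14 - 1 = 225 - 15 ≡ 5; y = λ·(14 - 5) - 13 ≡ 40. → (5, 40)

(5, 40)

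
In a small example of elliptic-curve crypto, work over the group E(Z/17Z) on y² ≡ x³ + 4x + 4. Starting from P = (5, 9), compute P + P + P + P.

(3, 14)

Double-and-add on 4 = (100)₂. Start with P = (5, 9) for the leading 1-bit.
double: tangent at (5, 9): λ = (3·5² + 4)/(2·9) ≡ 11/1. 1⁻¹ ≡ 1 (mod 17) since 1·1 = 1 ≡ 1, so λ ≡ 11·1 ≡ 11.
  x = λ² - 5 - 5 = 121 - 10 ≡ 9; y = λ·(5 - 9) - 9 ≡ 15. → (9, 15)
double: tangent at (9, 15): λ = (3·9² + 4)/(2·15) ≡ 9/13. 13⁻¹ ≡ 4 (mod 17) since 13·4 = 52 ≡ 1, so λ ≡ 9·4 ≡ 2.
  x = λ² - 9 - 9 = 4 - 18 ≡ 3; y = λ·(9 - 3) - 15 ≡ 14. → (3, 14)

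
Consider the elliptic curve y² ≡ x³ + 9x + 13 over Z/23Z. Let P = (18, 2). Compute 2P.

tangent at (18, 2): λ = (3·18² + 9)/(2·2) ≡ 15/4. 4⁻¹ ≡ 6 (mod 23), so λ ≡ 15·6 ≡ 21.
  x = λ² - 18 - 18 = 441 - 36 ≡ 14; y = λ·(18 - 14) - 2 ≡ 13. → (14, 13)

(14, 13)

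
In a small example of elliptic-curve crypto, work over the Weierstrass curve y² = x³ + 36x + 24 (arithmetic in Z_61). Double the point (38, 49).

tangent at (38, 49): λ = (3·38² + 36)/(2·49) ≡ 37/37. 37⁻¹ ≡ 33 (mod 61) since 37·33 = 1221 ≡ 1, so λ ≡ 37·33 ≡ 1.
  x = λ² - 38 - 38 = 1 - 76 ≡ 47; y = λ·(38 - 47) - 49 ≡ 3. → (47, 3)

(47, 3)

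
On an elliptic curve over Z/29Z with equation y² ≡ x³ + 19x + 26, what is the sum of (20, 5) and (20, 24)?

O

The two points share x = 20 and their y-coordinates satisfy 5 + 24 ≡ 0 (mod 29), so they are inverses. Their sum is O.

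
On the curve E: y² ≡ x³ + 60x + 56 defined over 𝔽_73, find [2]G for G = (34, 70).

tangent at (34, 70): λ = (3·34² + 60)/(2·70) ≡ 24/67. 67⁻¹ ≡ 12 (mod 73), so λ ≡ 24·12 ≡ 69.
  x = λ² - 34 - 34 = 4761 - 68 ≡ 21; y = λ·(34 - 21) - 70 ≡ 24. → (21, 24)

(21, 24)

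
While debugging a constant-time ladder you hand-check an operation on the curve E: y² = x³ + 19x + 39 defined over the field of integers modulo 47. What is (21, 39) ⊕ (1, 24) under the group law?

(5, 20)

(21, 39) + (1, 24). λ = (24 - 39)/(1 - 21) ≡ 32/27 mod 47. 27⁻¹ ≡ 7 (mod 47), so λ ≡ 36.
  x = λ² - 21 - 1 = 1296 - 22 ≡ 5; y = λ·(21 - 5) - 39 ≡ 20. → (5, 20)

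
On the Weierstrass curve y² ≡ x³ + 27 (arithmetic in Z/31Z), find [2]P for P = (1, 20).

tangent at (1, 20): λ = (3·1² + 0)/(2·20) ≡ 3/9. 9⁻¹ ≡ 7 (mod 31) since 9·7 = 63 ≡ 1, so λ ≡ 3·7 ≡ 21.
  x = λ² - 1 - 1 = 441 - 2 ≡ 5; y = λ·(1 - 5) - 20 ≡ 20. → (5, 20)

(5, 20)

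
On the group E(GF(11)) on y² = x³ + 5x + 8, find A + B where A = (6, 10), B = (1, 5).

(6, 10) + (1, 5). λ = (5 - 10)/(1 - 6) ≡ 6/6 mod 11. 6⁻¹ ≡ 2 (mod 11) since 6·2 = 12 ≡ 1, so λ ≡ 1.
  x = λ² - 6 - 1 = 1 - 7 ≡ 5; y = λ·(6 - 5) - 10 ≡ 2. → (5, 2)

(5, 2)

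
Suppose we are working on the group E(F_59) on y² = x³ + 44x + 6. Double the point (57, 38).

(32, 27)

tangent at (57, 38): λ = (3·57² + 44)/(2·38) ≡ 56/17. 17⁻¹ ≡ 7 (mod 59) since 17·7 = 119 ≡ 1, so λ ≡ 56·7 ≡ 38.
  x = λ² - 57 - 57 = 1444 - 114 ≡ 32; y = λ·(57 - 32) - 38 ≡ 27. → (32, 27)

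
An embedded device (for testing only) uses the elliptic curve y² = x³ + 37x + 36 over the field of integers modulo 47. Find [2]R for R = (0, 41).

(2, 20)

tangent at (0, 41): λ = (3·0² + 37)/(2·41) ≡ 37/35. 35⁻¹ ≡ 43 (mod 47), so λ ≡ 37·43 ≡ 40.
  x = λ² - 0 - 0 = 1600 - 0 ≡ 2; y = λ·(0 - 2) - 41 ≡ 20. → (2, 20)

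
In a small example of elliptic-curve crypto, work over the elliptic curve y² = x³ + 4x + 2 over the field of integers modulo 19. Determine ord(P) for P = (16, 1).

2P: tangent at (16, 1): λ = (3·16² + 4)/(2·1) ≡ 12/2. 2⁻¹ ≡ 10 (mod 19), so λ ≡ 12·10 ≡ 6.
  x = λ² - 16 - 16 = 36 - 32 ≡ 4; y = λ·(16 - 4) - 1 ≡ 14. → (4, 14)
3P: (4, 14) + (16, 1). λ = (1 - 14)/(16 - 4) ≡ 6/12 mod 19. 12⁻¹ ≡ 8 (mod 19) since 12·8 = 96 ≡ 1, so λ ≡ 10.
  x = λ² - 4 - 16 = 100 - 20 ≡ 4; y = λ·(4 - 4) - 14 ≡ 5. → (4, 5)
4P: (4, 5) + (16, 1). λ = (1 - 5)/(16 - 4) ≡ 15/12 mod 19. 12⁻¹ ≡ 8 (mod 19), so λ ≡ 6.
  x = λ² - 4 - 16 = 36 - 20 ≡ 16; y = λ·(4 - 16) - 5 ≡ 18. → (16, 18)
5P: (16, 18) + (16, 1): same x and y₁ ≡ -y₂, so the sum is O.
5P = O, so the order is 5.

5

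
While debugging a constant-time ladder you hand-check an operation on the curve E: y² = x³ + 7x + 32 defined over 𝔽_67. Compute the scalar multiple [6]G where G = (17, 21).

(21, 44)

Double-and-add on 6 = (110)₂. Start with G = (17, 21) for the leading 1-bit.
double: tangent at (17, 21): λ = (3·17² + 7)/(2·21) ≡ 3/42. 42⁻¹ ≡ 8 (mod 67) since 42·8 = 336 ≡ 1, so λ ≡ 3·8 ≡ 24.
  x = λ² - 17 - 17 = 576 - 34 ≡ 6; y = λ·(17 - 6) - 21 ≡ 42. → (6, 42)
add G: (6, 42) + (17, 21). λ = (21 - 42)/(17 - 6) ≡ 46/11 mod 67. 11⁻¹ ≡ 61 (mod 67), so λ ≡ 59.
  x = λ² - 6 - 17 = 3481 - 23 ≡ 41; y = λ·(6 - 41) - 42 ≡ 37. → (41, 37)
double: tangent at (41, 37): λ = (3·41² + 7)/(2·37) ≡ 25/7. 7⁻¹ ≡ 48 (mod 67), so λ ≡ 25·48 ≡ 61.
  x = λ² - 41 - 41 = 3721 - 82 ≡ 21; y = λ·(41 - 21) - 37 ≡ 44. → (21, 44)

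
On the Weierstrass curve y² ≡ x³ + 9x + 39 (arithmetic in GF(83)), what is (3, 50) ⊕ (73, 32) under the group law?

(32, 12)

(3, 50) + (73, 32). λ = (32 - 50)/(73 - 3) ≡ 65/70 mod 83. 70⁻¹ ≡ 51 (mod 83), so λ ≡ 78.
  x = λ² - 3 - 73 = 6084 - 76 ≡ 32; y = λ·(3 - 32) - 50 ≡ 12. → (32, 12)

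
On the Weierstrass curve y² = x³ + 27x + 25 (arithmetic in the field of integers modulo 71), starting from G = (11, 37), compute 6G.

Double-and-add on 6 = (110)₂. Start with G = (11, 37) for the leading 1-bit.
double: tangent at (11, 37): λ = (3·11² + 27)/(2·37) ≡ 35/3. 3⁻¹ ≡ 24 (mod 71), so λ ≡ 35·24 ≡ 59.
  x = λ² - 11 - 11 = 3481 - 22 ≡ 51; y = λ·(11 - 51) - 37 ≡ 17. → (51, 17)
add G: (51, 17) + (11, 37). λ = (37 - 17)/(11 - 51) ≡ 20/31 mod 71. 31⁻¹ ≡ 55 (mod 71), so λ ≡ 35.
  x = λ² - 51 - 11 = 1225 - 62 ≡ 27; y = λ·(51 - 27) - 17 ≡ 42. → (27, 42)
double: tangent at (27, 42): λ = (3·27² + 27)/(2·42) ≡ 13/13. 13⁻¹ ≡ 11 (mod 71) since 13·11 = 143 ≡ 1, so λ ≡ 13·11 ≡ 1.
  x = λ² - 27 - 27 = 1 - 54 ≡ 18; y = λ·(27 - 18) - 42 ≡ 38. → (18, 38)

(18, 38)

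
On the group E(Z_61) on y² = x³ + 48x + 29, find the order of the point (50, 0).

2

2P: (50, 0) + (50, 0): same x and y₁ ≡ -y₂, so the sum is 𝒪.
2P = 𝒪, so the order is 2.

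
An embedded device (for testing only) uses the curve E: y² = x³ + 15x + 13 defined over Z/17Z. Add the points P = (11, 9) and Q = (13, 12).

(8, 4)

(11, 9) + (13, 12). λ = (12 - 9)/(13 - 11) ≡ 3/2 mod 17. 2⁻¹ ≡ 9 (mod 17) since 2·9 = 18 ≡ 1, so λ ≡ 10.
  x = λ² - 11 - 13 = 100 - 24 ≡ 8; y = λ·(11 - 8) - 9 ≡ 4. → (8, 4)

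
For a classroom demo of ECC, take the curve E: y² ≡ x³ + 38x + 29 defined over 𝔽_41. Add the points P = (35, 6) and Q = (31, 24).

(35, 6) + (31, 24). λ = (24 - 6)/(31 - 35) ≡ 18/37 mod 41. 37⁻¹ ≡ 10 (mod 41) since 37·10 = 370 ≡ 1, so λ ≡ 16.
  x = λ² - 35 - 31 = 256 - 66 ≡ 26; y = λ·(35 - 26) - 6 ≡ 15. → (26, 15)

(26, 15)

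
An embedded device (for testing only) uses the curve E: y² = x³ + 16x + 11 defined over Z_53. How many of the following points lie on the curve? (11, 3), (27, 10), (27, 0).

(11, 3): 3² ≡ 9, rhs ≡ 34 → off.
(27, 10): 10² ≡ 47, rhs ≡ 39 → off.
(27, 0): 0² ≡ 0, rhs ≡ 39 → off.

0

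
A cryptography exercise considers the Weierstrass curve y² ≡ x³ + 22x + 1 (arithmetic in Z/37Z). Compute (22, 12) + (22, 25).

O

The two points share x = 22 and their y-coordinates satisfy 12 + 25 ≡ 0 (mod 37), so they are inverses. Their sum is the point at infinity.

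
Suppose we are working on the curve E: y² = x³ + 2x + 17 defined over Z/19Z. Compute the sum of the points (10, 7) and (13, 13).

(10, 7) + (13, 13). λ = (13 - 7)/(13 - 10) ≡ 6/3 mod 19. 3⁻¹ ≡ 13 (mod 19), so λ ≡ 2.
  x = λ² - 10 - 13 = 4 - 23 ≡ 0; y = λ·(10 - 0) - 7 ≡ 13. → (0, 13)

(0, 13)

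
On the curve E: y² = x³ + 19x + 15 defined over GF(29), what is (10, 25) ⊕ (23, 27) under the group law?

(10, 25) + (23, 27). λ = (27 - 25)/(23 - 10) ≡ 2/13 mod 29. 13⁻¹ ≡ 9 (mod 29) since 13·9 = 117 ≡ 1, so λ ≡ 18.
  x = λ² - 10 - 23 = 324 - 33 ≡ 1; y = λ·(10 - 1) - 25 ≡ 21. → (1, 21)

(1, 21)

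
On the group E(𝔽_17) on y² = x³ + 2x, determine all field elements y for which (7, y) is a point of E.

0

x³ + 2x + 0 = 357 ≡ 0 (mod 17).
Only y = 0 satisfies y² ≡ 0.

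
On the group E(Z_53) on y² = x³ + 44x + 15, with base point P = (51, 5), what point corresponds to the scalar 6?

Repeated addition: build up to 6P.
2P: tangent at (51, 5): λ = (3·51² + 44)/(2·5) ≡ 3/10. 10⁻¹ ≡ 16 (mod 53), so λ ≡ 3·16 ≡ 48.
  x = λ² - 51 - 51 = 2304 - 102 ≡ 29; y = λ·(51 - 29) - 5 ≡ 44. → (29, 44)
3P: (29, 44) + (51, 5). λ = (5 - 44)/(51 - 29) ≡ 14/22 mod 53. 22⁻¹ ≡ 41 (mod 53), so λ ≡ 44.
  x = λ² - 29 - 51 = 1936 - 80 ≡ 1; y = λ·(29 - 1) - 44 ≡ 22. → (1, 22)
4P: (1, 22) + (51, 5). λ = (5 - 22)/(51 - 1) ≡ 36/50 mod 53. 50⁻¹ ≡ 35 (mod 53) since 50·35 = 1750 ≡ 1, so λ ≡ 41.
  x = λ² - 1 - 51 = 1681 - 52 ≡ 39; y = λ·(1 - 39) - 22 ≡ 10. → (39, 10)
5P: (39, 10) + (51, 5). λ = (5 - 10)/(51 - 39) ≡ 48/12 mod 53. 12⁻¹ ≡ 31 (mod 53), so λ ≡ 4.
  x = λ² - 39 - 51 = 16 - 90 ≡ 32; y = λ·(39 - 32) - 10 ≡ 18. → (32, 18)
6P: (32, 18) + (51, 5). λ = (5 - 18)/(51 - 32) ≡ 40/19 mod 53. 19⁻¹ ≡ 14 (mod 53), so λ ≡ 30.
  x = λ² - 32 - 51 = 900 - 83 ≡ 22; y = λ·(32 - 22) - 18 ≡ 17. → (22, 17)

(22, 17)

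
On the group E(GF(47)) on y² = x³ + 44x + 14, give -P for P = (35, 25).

-(35, 25) = (35, -25 mod 47) = (35, 22).

(35, 22)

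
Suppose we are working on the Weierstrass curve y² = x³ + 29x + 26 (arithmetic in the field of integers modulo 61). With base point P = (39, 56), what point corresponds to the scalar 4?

(52, 16)

Double-and-add on 4 = (100)₂. Start with P = (39, 56) for the leading 1-bit.
double: tangent at (39, 56): λ = (3·39² + 29)/(2·56) ≡ 17/51. 51⁻¹ ≡ 6 (mod 61), so λ ≡ 17·6 ≡ 41.
  x = λ² - 39 - 39 = 1681 - 78 ≡ 17; y = λ·(39 - 17) - 56 ≡ 53. → (17, 53)
double: tangent at (17, 53): λ = (3·17² + 29)/(2·53) ≡ 42/45. 45⁻¹ ≡ 19 (mod 61), so λ ≡ 42·19 ≡ 5.
  x = λ² - 17 - 17 = 25 - 34 ≡ 52; y = λ·(17 - 52) - 53 ≡ 16. → (52, 16)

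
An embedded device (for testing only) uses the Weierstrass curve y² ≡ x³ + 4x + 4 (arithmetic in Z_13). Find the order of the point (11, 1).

5

2P: tangent at (11, 1): λ = (3·11² + 4)/(2·1) ≡ 3/2. 2⁻¹ ≡ 7 (mod 13), so λ ≡ 3·7 ≡ 8.
  x = λ² - 11 - 11 = 64 - 22 ≡ 3; y = λ·(11 - 3) - 1 ≡ 11. → (3, 11)
3P: (3, 11) + (11, 1). λ = (1 - 11)/(11 - 3) ≡ 3/8 mod 13. 8⁻¹ ≡ 5 (mod 13), so λ ≡ 2.
  x = λ² - 3 - 11 = 4 - 14 ≡ 3; y = λ·(3 - 3) - 11 ≡ 2. → (3, 2)
4P: (3, 2) + (11, 1). λ = (1 - 2)/(11 - 3) ≡ 12/8 mod 13. 8⁻¹ ≡ 5 (mod 13) since 8·5 = 40 ≡ 1, so λ ≡ 8.
  x = λ² - 3 - 11 = 64 - 14 ≡ 11; y = λ·(3 - 11) - 2 ≡ 12. → (11, 12)
5P: (11, 12) + (11, 1): same x and y₁ ≡ -y₂, so the sum is 𝒪.
5P = 𝒪, so the order is 5.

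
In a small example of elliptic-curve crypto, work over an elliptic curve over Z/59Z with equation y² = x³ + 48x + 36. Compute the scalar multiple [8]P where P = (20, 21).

Repeated addition: build up to 8P.
2P: tangent at (20, 21): λ = (3·20² + 48)/(2·21) ≡ 9/42. 42⁻¹ ≡ 52 (mod 59) since 42·52 = 2184 ≡ 1, so λ ≡ 9·52 ≡ 55.
  x = λ² - 20 - 20 = 3025 - 40 ≡ 35; y = λ·(20 - 35) - 21 ≡ 39. → (35, 39)
3P: (35, 39) + (20, 21). λ = (21 - 39)/(20 - 35) ≡ 41/44 mod 59. 44⁻¹ ≡ 55 (mod 59) since 44·55 = 2420 ≡ 1, so λ ≡ 13.
  x = λ² - 35 - 20 = 169 - 55 ≡ 55; y = λ·(35 - 55) - 39 ≡ 55. → (55, 55)
4P: (55, 55) + (20, 21). λ = (21 - 55)/(20 - 55) ≡ 25/24 mod 59. 24⁻¹ ≡ 32 (mod 59) since 24·32 = 768 ≡ 1, so λ ≡ 33.
  x = λ² - 55 - 20 = 1089 - 75 ≡ 11; y = λ·(55 - 11) - 55 ≡ 40. → (11, 40)
5P: (11, 40) + (20, 21). λ = (21 - 40)/(20 - 11) ≡ 40/9 mod 59. 9⁻¹ ≡ 46 (mod 59), so λ ≡ 11.
  x = λ² - 11 - 20 = 121 - 31 ≡ 31; y = λ·(11 - 31) - 40 ≡ 35. → (31, 35)
6P: (31, 35) + (20, 21). λ = (21 - 35)/(20 - 31) ≡ 45/48 mod 59. 48⁻¹ ≡ 16 (mod 59) since 48·16 = 768 ≡ 1, so λ ≡ 12.
  x = λ² - 31 - 20 = 144 - 51 ≡ 34; y = λ·(31 - 34) - 35 ≡ 47. → (34, 47)
7P: (34, 47) + (20, 21). λ = (21 - 47)/(20 - 34) ≡ 33/45 mod 59. 45⁻¹ ≡ 21 (mod 59), so λ ≡ 44.
  x = λ² - 34 - 20 = 1936 - 54 ≡ 53; y = λ·(34 - 53) - 47 ≡ 2. → (53, 2)
8P: (53, 2) + (20, 21). λ = (21 - 2)/(20 - 53) ≡ 19/26 mod 59. 26⁻¹ ≡ 25 (mod 59), so λ ≡ 3.
  x = λ² - 53 - 20 = 9 - 73 ≡ 54; y = λ·(53 - 54) - 2 ≡ 54. → (54, 54)

(54, 54)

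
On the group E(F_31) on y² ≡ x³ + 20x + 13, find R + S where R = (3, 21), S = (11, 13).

(3, 21) + (11, 13). λ = (13 - 21)/(11 - 3) ≡ 23/8 mod 31. 8⁻¹ ≡ 4 (mod 31) since 8·4 = 32 ≡ 1, so λ ≡ 30.
  x = λ² - 3 - 11 = 900 - 14 ≡ 18; y = λ·(3 - 18) - 21 ≡ 25. → (18, 25)

(18, 25)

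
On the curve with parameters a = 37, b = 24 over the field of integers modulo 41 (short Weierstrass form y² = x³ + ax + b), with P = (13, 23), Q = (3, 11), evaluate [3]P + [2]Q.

First 3P:
Repeated addition: build up to 3P.
2P: tangent at (13, 23): λ = (3·13² + 37)/(2·23) ≡ 11/5. 5⁻¹ ≡ 33 (mod 41), so λ ≡ 11·33 ≡ 35.
  x = λ² - 13 - 13 = 1225 - 26 ≡ 10; y = λ·(13 - 10) - 23 ≡ 0. → (10, 0)
3P: (10, 0) + (13, 23). λ = (23 - 0)/(13 - 10) ≡ 23/3 mod 41. 3⁻¹ ≡ 14 (mod 41), so λ ≡ 35.
  x = λ² - 10 - 13 = 1225 - 23 ≡ 13; y = λ·(10 - 13) - 0 ≡ 18. → (13, 18)
3P = (13, 18).
Next 2Q:
Repeated addition: build up to 2Q.
2Q: tangent at (3, 11): λ = (3·3² + 37)/(2·11) ≡ 23/22. 22⁻¹ ≡ 28 (mod 41) since 22·28 = 616 ≡ 1, so λ ≡ 23·28 ≡ 29.
  x = λ² - 3 - 3 = 841 - 6 ≡ 15; y = λ·(3 - 15) - 11 ≡ 10. → (15, 10)
2Q = (15, 10).
Finally 3P + 2Q:
(13, 18) + (15, 10). λ = (10 - 18)/(15 - 13) ≡ 33/2 mod 41. 2⁻¹ ≡ 21 (mod 41), so λ ≡ 37.
  x = λ² - 13 - 15 = 1369 - 28 ≡ 29; y = λ·(13 - 29) - 18 ≡ 5. → (29, 5)

(29, 5)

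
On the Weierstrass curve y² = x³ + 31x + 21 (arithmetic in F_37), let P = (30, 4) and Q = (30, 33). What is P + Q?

O

The two points share x = 30 and their y-coordinates satisfy 4 + 33 ≡ 0 (mod 37), so they are inverses. Their sum is O.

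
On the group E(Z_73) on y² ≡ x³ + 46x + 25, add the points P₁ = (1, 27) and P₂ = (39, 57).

(68, 20)

(1, 27) + (39, 57). λ = (57 - 27)/(39 - 1) ≡ 30/38 mod 73. 38⁻¹ ≡ 25 (mod 73) since 38·25 = 950 ≡ 1, so λ ≡ 20.
  x = λ² - 1 - 39 = 400 - 40 ≡ 68; y = λ·(1 - 68) - 27 ≡ 20. → (68, 20)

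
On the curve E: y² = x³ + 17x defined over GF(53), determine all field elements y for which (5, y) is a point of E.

none

x³ + 17x + 0 = 210 ≡ 51 (mod 53).
51 is a non-residue mod 53; no y exists.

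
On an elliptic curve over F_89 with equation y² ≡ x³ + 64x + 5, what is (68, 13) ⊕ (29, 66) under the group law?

(65, 24)

(68, 13) + (29, 66). λ = (66 - 13)/(29 - 68) ≡ 53/50 mod 89. 50⁻¹ ≡ 73 (mod 89), so λ ≡ 42.
  x = λ² - 68 - 29 = 1764 - 97 ≡ 65; y = λ·(68 - 65) - 13 ≡ 24. → (65, 24)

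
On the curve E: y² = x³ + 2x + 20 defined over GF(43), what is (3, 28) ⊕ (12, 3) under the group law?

(32, 0)

(3, 28) + (12, 3). λ = (3 - 28)/(12 - 3) ≡ 18/9 mod 43. 9⁻¹ ≡ 24 (mod 43), so λ ≡ 2.
  x = λ² - 3 - 12 = 4 - 15 ≡ 32; y = λ·(3 - 32) - 28 ≡ 0. → (32, 0)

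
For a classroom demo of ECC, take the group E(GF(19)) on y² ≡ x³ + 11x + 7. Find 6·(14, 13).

Write P = (14, 13).
Double-and-add on 6 = (110)₂. Start with P = (14, 13) for the leading 1-bit.
double: tangent at (14, 13): λ = (3·14² + 11)/(2·13) ≡ 10/7. 7⁻¹ ≡ 11 (mod 19) since 7·11 = 77 ≡ 1, so λ ≡ 10·11 ≡ 15.
  x = λ² - 14 - 14 = 225 - 28 ≡ 7; y = λ·(14 - 7) - 13 ≡ 16. → (7, 16)
add P: (7, 16) + (14, 13). λ = (13 - 16)/(14 - 7) ≡ 16/7 mod 19. 7⁻¹ ≡ 11 (mod 19), so λ ≡ 5.
  x = λ² - 7 - 14 = 25 - 21 ≡ 4; y = λ·(7 - 4) - 16 ≡ 18. → (4, 18)
double: tangent at (4, 18): λ = (3·4² + 11)/(2·18) ≡ 2/17. 17⁻¹ ≡ 9 (mod 19), so λ ≡ 2·9 ≡ 18.
  x = λ² - 4 - 4 = 324 - 8 ≡ 12; y = λ·(4 - 12) - 18 ≡ 9. → (12, 9)

(12, 9)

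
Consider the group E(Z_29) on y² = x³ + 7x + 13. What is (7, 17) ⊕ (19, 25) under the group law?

(7, 17) + (19, 25). λ = (25 - 17)/(19 - 7) ≡ 8/12 mod 29. 12⁻¹ ≡ 17 (mod 29), so λ ≡ 20.
  x = λ² - 7 - 19 = 400 - 26 ≡ 26; y = λ·(7 - 26) - 17 ≡ 9. → (26, 9)

(26, 9)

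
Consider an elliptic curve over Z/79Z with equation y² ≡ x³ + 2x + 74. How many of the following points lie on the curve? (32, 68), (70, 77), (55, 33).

(32, 68): 68² ≡ 42, rhs ≡ 42 → on.
(70, 77): 77² ≡ 4, rhs ≡ 38 → off.
(55, 33): 33² ≡ 62, rhs ≡ 27 → off.

1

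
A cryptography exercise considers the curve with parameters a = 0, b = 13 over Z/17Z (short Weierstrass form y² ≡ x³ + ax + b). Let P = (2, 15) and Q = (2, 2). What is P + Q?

O

The two points share x = 2 and their y-coordinates satisfy 15 + 2 ≡ 0 (mod 17), so they are inverses. Their sum is 𝒪.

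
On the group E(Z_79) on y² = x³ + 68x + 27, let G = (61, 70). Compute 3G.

Repeated addition: build up to 3G.
2G: tangent at (61, 70): λ = (3·61² + 68)/(2·70) ≡ 13/61. 61⁻¹ ≡ 57 (mod 79) since 61·57 = 3477 ≡ 1, so λ ≡ 13·57 ≡ 30.
  x = λ² - 61 - 61 = 900 - 122 ≡ 67; y = λ·(61 - 67) - 70 ≡ 66. → (67, 66)
3G: (67, 66) + (61, 70). λ = (70 - 66)/(61 - 67) ≡ 4/73 mod 79. 73⁻¹ ≡ 13 (mod 79) since 73·13 = 949 ≡ 1, so λ ≡ 52.
  x = λ² - 67 - 61 = 2704 - 128 ≡ 48; y = λ·(67 - 48) - 66 ≡ 53. → (48, 53)

(48, 53)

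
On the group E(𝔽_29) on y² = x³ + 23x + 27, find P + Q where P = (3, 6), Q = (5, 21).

(3, 6) + (5, 21). λ = (21 - 6)/(5 - 3) ≡ 15/2 mod 29. 2⁻¹ ≡ 15 (mod 29) since 2·15 = 30 ≡ 1, so λ ≡ 22.
  x = λ² - 3 - 5 = 484 - 8 ≡ 12; y = λ·(3 - 12) - 6 ≡ 28. → (12, 28)

(12, 28)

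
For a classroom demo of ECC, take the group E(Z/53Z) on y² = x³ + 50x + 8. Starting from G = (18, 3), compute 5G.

Double-and-add on 5 = (101)₂. Start with G = (18, 3) for the leading 1-bit.
double: tangent at (18, 3): λ = (3·18² + 50)/(2·3) ≡ 15/6. 6⁻¹ ≡ 9 (mod 53), so λ ≡ 15·9 ≡ 29.
  x = λ² - 18 - 18 = 841 - 36 ≡ 10; y = λ·(18 - 10) - 3 ≡ 17. → (10, 17)
double: tangent at (10, 17): λ = (3·10² + 50)/(2·17) ≡ 32/34. 34⁻¹ ≡ 39 (mod 53), so λ ≡ 32·39 ≡ 29.
  x = λ² - 10 - 10 = 841 - 20 ≡ 26; y = λ·(10 - 26) - 17 ≡ 49. → (26, 49)
add G: (26, 49) + (18, 3). λ = (3 - 49)/(18 - 26) ≡ 7/45 mod 53. 45⁻¹ ≡ 33 (mod 53), so λ ≡ 19.
  x = λ² - 26 - 18 = 361 - 44 ≡ 52; y = λ·(26 - 52) - 49 ≡ 40. → (52, 40)

(52, 40)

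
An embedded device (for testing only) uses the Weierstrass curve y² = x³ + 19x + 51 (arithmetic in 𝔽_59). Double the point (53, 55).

tangent at (53, 55): λ = (3·53² + 19)/(2·55) ≡ 9/51. 51⁻¹ ≡ 22 (mod 59), so λ ≡ 9·22 ≡ 21.
  x = λ² - 53 - 53 = 441 - 106 ≡ 40; y = λ·(53 - 40) - 55 ≡ 41. → (40, 41)

(40, 41)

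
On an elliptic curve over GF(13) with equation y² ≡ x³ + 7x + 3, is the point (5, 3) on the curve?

y² = 3² ≡ 9; x³ + 7x + 3 = 163 ≡ 7 (mod 13). 9 ≠ 7.

no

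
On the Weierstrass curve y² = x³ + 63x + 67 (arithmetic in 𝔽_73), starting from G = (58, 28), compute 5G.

(34, 66)

Repeated addition: build up to 5G.
2G: tangent at (58, 28): λ = (3·58² + 63)/(2·28) ≡ 8/56. 56⁻¹ ≡ 30 (mod 73) since 56·30 = 1680 ≡ 1, so λ ≡ 8·30 ≡ 21.
  x = λ² - 58 - 58 = 441 - 116 ≡ 33; y = λ·(58 - 33) - 28 ≡ 59. → (33, 59)
3G: (33, 59) + (58, 28). λ = (28 - 59)/(58 - 33) ≡ 42/25 mod 73. 25⁻¹ ≡ 38 (mod 73), so λ ≡ 63.
  x = λ² - 33 - 58 = 3969 - 91 ≡ 9; y = λ·(33 - 9) - 59 ≡ 66. → (9, 66)
4G: (9, 66) + (58, 28). λ = (28 - 66)/(58 - 9) ≡ 35/49 mod 73. 49⁻¹ ≡ 3 (mod 73), so λ ≡ 32.
  x = λ² - 9 - 58 = 1024 - 67 ≡ 8; y = λ·(9 - 8) - 66 ≡ 39. → (8, 39)
5G: (8, 39) + (58, 28). λ = (28 - 39)/(58 - 8) ≡ 62/50 mod 73. 50⁻¹ ≡ 19 (mod 73), so λ ≡ 10.
  x = λ² - 8 - 58 = 100 - 66 ≡ 34; y = λ·(8 - 34) - 39 ≡ 66. → (34, 66)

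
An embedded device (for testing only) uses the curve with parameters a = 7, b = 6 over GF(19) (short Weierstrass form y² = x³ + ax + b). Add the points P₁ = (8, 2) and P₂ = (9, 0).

(6, 13)

(8, 2) + (9, 0). λ = (0 - 2)/(9 - 8) ≡ 17/1 mod 19. 1⁻¹ ≡ 1 (mod 19) since 1·1 = 1 ≡ 1, so λ ≡ 17.
  x = λ² - 8 - 9 = 289 - 17 ≡ 6; y = λ·(8 - 6) - 2 ≡ 13. → (6, 13)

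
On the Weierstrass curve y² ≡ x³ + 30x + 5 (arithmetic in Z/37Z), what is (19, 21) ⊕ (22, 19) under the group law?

(17, 27)

(19, 21) + (22, 19). λ = (19 - 21)/(22 - 19) ≡ 35/3 mod 37. 3⁻¹ ≡ 25 (mod 37) since 3·25 = 75 ≡ 1, so λ ≡ 24.
  x = λ² - 19 - 22 = 576 - 41 ≡ 17; y = λ·(19 - 17) - 21 ≡ 27. → (17, 27)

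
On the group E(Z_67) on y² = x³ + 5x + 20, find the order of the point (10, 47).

11

2P: tangent at (10, 47): λ = (3·10² + 5)/(2·47) ≡ 37/27. 27⁻¹ ≡ 5 (mod 67) since 27·5 = 135 ≡ 1, so λ ≡ 37·5 ≡ 51.
  x = λ² - 10 - 10 = 2601 - 20 ≡ 35; y = λ·(10 - 35) - 47 ≡ 18. → (35, 18)
3P: (35, 18) + (10, 47). λ = (47 - 18)/(10 - 35) ≡ 29/42 mod 67. 42⁻¹ ≡ 8 (mod 67), so λ ≡ 31.
  x = λ² - 35 - 10 = 961 - 45 ≡ 45; y = λ·(35 - 45) - 18 ≡ 7. → (45, 7)
4P: (45, 7) + (10, 47). λ = (47 - 7)/(10 - 45) ≡ 40/32 mod 67. 32⁻¹ ≡ 44 (mod 67) since 32·44 = 1408 ≡ 1, so λ ≡ 18.
  x = λ² - 45 - 10 = 324 - 55 ≡ 1; y = λ·(45 - 1) - 7 ≡ 48. → (1, 48)
5P: (1, 48) + (10, 47). λ = (47 - 48)/(10 - 1) ≡ 66/9 mod 67. 9⁻¹ ≡ 15 (mod 67), so λ ≡ 52.
  x = λ² - 1 - 10 = 2704 - 11 ≡ 13; y = λ·(1 - 13) - 48 ≡ 65. → (13, 65)
6P: (13, 65) + (10, 47). λ = (47 - 65)/(10 - 13) ≡ 49/64 mod 67. 64⁻¹ ≡ 22 (mod 67) since 64·22 = 1408 ≡ 1, so λ ≡ 6.
  x = λ² - 13 - 10 = 36 - 23 ≡ 13; y = λ·(13 - 13) - 65 ≡ 2. → (13, 2)
7P: (13, 2) + (10, 47). λ = (47 - 2)/(10 - 13) ≡ 45/64 mod 67. 64⁻¹ ≡ 22 (mod 67) since 64·22 = 1408 ≡ 1, so λ ≡ 52.
  x = λ² - 13 - 10 = 2704 - 23 ≡ 1; y = λ·(13 - 1) - 2 ≡ 19. → (1, 19)
8P: (1, 19) + (10, 47). λ = (47 - 19)/(10 - 1) ≡ 28/9 mod 67. 9⁻¹ ≡ 15 (mod 67), so λ ≡ 18.
  x = λ² - 1 - 10 = 324 - 11 ≡ 45; y = λ·(1 - 45) - 19 ≡ 60. → (45, 60)
9P: (45, 60) + (10, 47). λ = (47 - 60)/(10 - 45) ≡ 54/32 mod 67. 32⁻¹ ≡ 44 (mod 67) since 32·44 = 1408 ≡ 1, so λ ≡ 31.
  x = λ² - 45 - 10 = 961 - 55 ≡ 35; y = λ·(45 - 35) - 60 ≡ 49. → (35, 49)
10P: (35, 49) + (10, 47). λ = (47 - 49)/(10 - 35) ≡ 65/42 mod 67. 42⁻¹ ≡ 8 (mod 67) since 42·8 = 336 ≡ 1, so λ ≡ 51.
  x = λ² - 35 - 10 = 2601 - 45 ≡ 10; y = λ·(35 - 10) - 49 ≡ 20. → (10, 20)
11P: (10, 20) + (10, 47): same x and y₁ ≡ -y₂, so the sum is 𝒪.
11P = 𝒪, so the order is 11.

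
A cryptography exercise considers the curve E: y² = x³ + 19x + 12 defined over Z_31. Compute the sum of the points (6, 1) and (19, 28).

(6, 1) + (19, 28). λ = (28 - 1)/(19 - 6) ≡ 27/13 mod 31. 13⁻¹ ≡ 12 (mod 31) since 13·12 = 156 ≡ 1, so λ ≡ 14.
  x = λ² - 6 - 19 = 196 - 25 ≡ 16; y = λ·(6 - 16) - 1 ≡ 14. → (16, 14)

(16, 14)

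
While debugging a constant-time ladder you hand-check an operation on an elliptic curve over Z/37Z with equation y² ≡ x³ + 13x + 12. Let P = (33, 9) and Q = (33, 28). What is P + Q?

The two points share x = 33 and their y-coordinates satisfy 9 + 28 ≡ 0 (mod 37), so they are inverses. Their sum is the point at infinity.

O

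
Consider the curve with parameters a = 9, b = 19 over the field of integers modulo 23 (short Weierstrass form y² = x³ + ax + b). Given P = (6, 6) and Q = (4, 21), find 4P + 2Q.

O

First 4P:
Double-and-add on 4 = (100)₂. Start with P = (6, 6) for the leading 1-bit.
double: tangent at (6, 6): λ = (3·6² + 9)/(2·6) ≡ 2/12. 12⁻¹ ≡ 2 (mod 23), so λ ≡ 2·2 ≡ 4.
  x = λ² - 6 - 6 = 16 - 12 ≡ 4; y = λ·(6 - 4) - 6 ≡ 2. → (4, 2)
double: tangent at (4, 2): λ = (3·4² + 9)/(2·2) ≡ 11/4. 4⁻¹ ≡ 6 (mod 23) since 4·6 = 24 ≡ 1, so λ ≡ 11·6 ≡ 20.
  x = λ² - 4 - 4 = 400 - 8 ≡ 1; y = λ·(4 - 1) - 2 ≡ 12. → (1, 12)
4P = (1, 12).
Next 2Q:
Repeated addition: build up to 2Q.
2Q: tangent at (4, 21): λ = (3·4² + 9)/(2·21) ≡ 11/19. 19⁻¹ ≡ 17 (mod 23), so λ ≡ 11·17 ≡ 3.
  x = λ² - 4 - 4 = 9 - 8 ≡ 1; y = λ·(4 - 1) - 21 ≡ 11. → (1, 11)
2Q = (1, 11).
Finally 4P + 2Q:
(1, 12) + (1, 11): same x and y₁ ≡ -y₂, so the sum is O.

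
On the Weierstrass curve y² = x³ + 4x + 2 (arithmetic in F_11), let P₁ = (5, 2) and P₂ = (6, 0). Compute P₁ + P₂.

(4, 7)

(5, 2) + (6, 0). λ = (0 - 2)/(6 - 5) ≡ 9/1 mod 11. 1⁻¹ ≡ 1 (mod 11), so λ ≡ 9.
  x = λ² - 5 - 6 = 81 - 11 ≡ 4; y = λ·(5 - 4) - 2 ≡ 7. → (4, 7)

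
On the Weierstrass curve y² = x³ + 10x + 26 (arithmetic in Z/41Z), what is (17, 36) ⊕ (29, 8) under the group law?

(5, 18)

(17, 36) + (29, 8). λ = (8 - 36)/(29 - 17) ≡ 13/12 mod 41. 12⁻¹ ≡ 24 (mod 41) since 12·24 = 288 ≡ 1, so λ ≡ 25.
  x = λ² - 17 - 29 = 625 - 46 ≡ 5; y = λ·(17 - 5) - 36 ≡ 18. → (5, 18)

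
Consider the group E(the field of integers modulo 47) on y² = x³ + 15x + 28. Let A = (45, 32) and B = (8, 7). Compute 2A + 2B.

(39, 30)

First 2A:
Repeated addition: build up to 2A.
2A: tangent at (45, 32): λ = (3·45² + 15)/(2·32) ≡ 27/17. 17⁻¹ ≡ 36 (mod 47) since 17·36 = 612 ≡ 1, so λ ≡ 27·36 ≡ 32.
  x = λ² - 45 - 45 = 1024 - 90 ≡ 41; y = λ·(45 - 41) - 32 ≡ 2. → (41, 2)
2A = (41, 2).
Next 2B:
Repeated addition: build up to 2B.
2B: tangent at (8, 7): λ = (3·8² + 15)/(2·7) ≡ 19/14. 14⁻¹ ≡ 37 (mod 47), so λ ≡ 19·37 ≡ 45.
  x = λ² - 8 - 8 = 2025 - 16 ≡ 35; y = λ·(8 - 35) - 7 ≡ 0. → (35, 0)
2B = (35, 0).
Finally 2A + 2B:
(41, 2) + (35, 0). λ = (0 - 2)/(35 - 41) ≡ 45/41 mod 47. 41⁻¹ ≡ 39 (mod 47), so λ ≡ 16.
  x = λ² - 41 - 35 = 256 - 76 ≡ 39; y = λ·(41 - 39) - 2 ≡ 30. → (39, 30)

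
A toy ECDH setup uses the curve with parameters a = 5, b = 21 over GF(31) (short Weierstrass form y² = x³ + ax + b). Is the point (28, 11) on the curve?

y² = 11² ≡ 28; x³ + 5x + 21 = 22113 ≡ 10 (mod 31). 28 ≠ 10.

no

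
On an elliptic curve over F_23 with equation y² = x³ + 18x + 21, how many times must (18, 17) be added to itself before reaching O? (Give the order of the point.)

10

2P: tangent at (18, 17): λ = (3·18² + 18)/(2·17) ≡ 1/11. 11⁻¹ ≡ 21 (mod 23) since 11·21 = 231 ≡ 1, so λ ≡ 1·21 ≡ 21.
  x = λ² - 18 - 18 = 441 - 36 ≡ 14; y = λ·(18 - 14) - 17 ≡ 21. → (14, 21)
3P: (14, 21) + (18, 17). λ = (17 - 21)/(18 - 14) ≡ 19/4 mod 23. 4⁻¹ ≡ 6 (mod 23) since 4·6 = 24 ≡ 1, so λ ≡ 22.
  x = λ² - 14 - 18 = 484 - 32 ≡ 15; y = λ·(14 - 15) - 21 ≡ 3. → (15, 3)
4P: (15, 3) + (18, 17). λ = (17 - 3)/(18 - 15) ≡ 14/3 mod 23. 3⁻¹ ≡ 8 (mod 23), so λ ≡ 20.
  x = λ² - 15 - 18 = 400 - 33 ≡ 22; y = λ·(15 - 22) - 3 ≡ 18. → (22, 18)
5P: (22, 18) + (18, 17). λ = (17 - 18)/(18 - 22) ≡ 22/19 mod 23. 19⁻¹ ≡ 17 (mod 23), so λ ≡ 6.
  x = λ² - 22 - 18 = 36 - 40 ≡ 19; y = λ·(22 - 19) - 18 ≡ 0. → (19, 0)
6P: (19, 0) + (18, 17). λ = (17 - 0)/(18 - 19) ≡ 17/22 mod 23. 22⁻¹ ≡ 22 (mod 23), so λ ≡ 6.
  x = λ² - 19 - 18 = 36 - 37 ≡ 22; y = λ·(19 - 22) - 0 ≡ 5. → (22, 5)
7P: (22, 5) + (18, 17). λ = (17 - 5)/(18 - 22) ≡ 12/19 mod 23. 19⁻¹ ≡ 17 (mod 23) since 19·17 = 323 ≡ 1, so λ ≡ 20.
  x = λ² - 22 - 18 = 400 - 40 ≡ 15; y = λ·(22 - 15) - 5 ≡ 20. → (15, 20)
8P: (15, 20) + (18, 17). λ = (17 - 20)/(18 - 15) ≡ 20/3 mod 23. 3⁻¹ ≡ 8 (mod 23), so λ ≡ 22.
  x = λ² - 15 - 18 = 484 - 33 ≡ 14; y = λ·(15 - 14) - 20 ≡ 2. → (14, 2)
9P: (14, 2) + (18, 17). λ = (17 - 2)/(18 - 14) ≡ 15/4 mod 23. 4⁻¹ ≡ 6 (mod 23), so λ ≡ 21.
  x = λ² - 14 - 18 = 441 - 32 ≡ 18; y = λ·(14 - 18) - 2 ≡ 6. → (18, 6)
10P: (18, 6) + (18, 17): same x and y₁ ≡ -y₂, so the sum is O.
10P = O, so the order is 10.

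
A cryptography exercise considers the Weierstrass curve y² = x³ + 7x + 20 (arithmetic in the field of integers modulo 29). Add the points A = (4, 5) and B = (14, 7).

(4, 5) + (14, 7). λ = (7 - 5)/(14 - 4) ≡ 2/10 mod 29. 10⁻¹ ≡ 3 (mod 29), so λ ≡ 6.
  x = λ² - 4 - 14 = 36 - 18 ≡ 18; y = λ·(4 - 18) - 5 ≡ 27. → (18, 27)

(18, 27)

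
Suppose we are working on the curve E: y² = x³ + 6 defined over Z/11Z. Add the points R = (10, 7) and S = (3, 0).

(10, 4)

(10, 7) + (3, 0). λ = (0 - 7)/(3 - 10) ≡ 4/4 mod 11. 4⁻¹ ≡ 3 (mod 11) since 4·3 = 12 ≡ 1, so λ ≡ 1.
  x = λ² - 10 - 3 = 1 - 13 ≡ 10; y = λ·(10 - 10) - 7 ≡ 4. → (10, 4)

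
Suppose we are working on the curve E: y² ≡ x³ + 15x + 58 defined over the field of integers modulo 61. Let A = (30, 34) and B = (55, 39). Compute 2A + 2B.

(52, 32)

First 2A:
Repeated addition: build up to 2A.
2A: tangent at (30, 34): λ = (3·30² + 15)/(2·34) ≡ 31/7. 7⁻¹ ≡ 35 (mod 61), so λ ≡ 31·35 ≡ 48.
  x = λ² - 30 - 30 = 2304 - 60 ≡ 48; y = λ·(30 - 48) - 34 ≡ 17. → (48, 17)
2A = (48, 17).
Next 2B:
Repeated addition: build up to 2B.
2B: tangent at (55, 39): λ = (3·55² + 15)/(2·39) ≡ 1/17. 17⁻¹ ≡ 18 (mod 61), so λ ≡ 1·18 ≡ 18.
  x = λ² - 55 - 55 = 324 - 110 ≡ 31; y = λ·(55 - 31) - 39 ≡ 27. → (31, 27)
2B = (31, 27).
Finally 2A + 2B:
(48, 17) + (31, 27). λ = (27 - 17)/(31 - 48) ≡ 10/44 mod 61. 44⁻¹ ≡ 43 (mod 61), so λ ≡ 3.
  x = λ² - 48 - 31 = 9 - 79 ≡ 52; y = λ·(48 - 52) - 17 ≡ 32. → (52, 32)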